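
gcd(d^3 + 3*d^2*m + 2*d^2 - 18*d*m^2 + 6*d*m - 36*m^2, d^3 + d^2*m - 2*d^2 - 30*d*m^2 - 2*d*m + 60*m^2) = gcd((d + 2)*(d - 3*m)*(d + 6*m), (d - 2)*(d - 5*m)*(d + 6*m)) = d + 6*m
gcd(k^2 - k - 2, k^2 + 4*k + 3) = k + 1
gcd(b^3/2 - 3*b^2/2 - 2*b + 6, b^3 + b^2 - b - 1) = 1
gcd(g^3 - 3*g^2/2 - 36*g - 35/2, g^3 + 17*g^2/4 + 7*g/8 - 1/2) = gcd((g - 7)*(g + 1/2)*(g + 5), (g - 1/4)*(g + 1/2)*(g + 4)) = g + 1/2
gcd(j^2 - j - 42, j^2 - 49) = j - 7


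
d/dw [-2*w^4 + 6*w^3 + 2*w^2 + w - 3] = -8*w^3 + 18*w^2 + 4*w + 1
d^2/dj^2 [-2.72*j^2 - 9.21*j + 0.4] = -5.44000000000000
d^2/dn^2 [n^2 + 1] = 2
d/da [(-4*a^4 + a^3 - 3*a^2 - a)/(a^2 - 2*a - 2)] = (-8*a^5 + 25*a^4 + 28*a^3 + a^2 + 12*a + 2)/(a^4 - 4*a^3 + 8*a + 4)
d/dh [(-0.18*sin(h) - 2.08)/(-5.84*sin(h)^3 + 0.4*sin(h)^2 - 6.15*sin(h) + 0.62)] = (-2.1024*sin(h)^3 - 36.3696*sin(h)^2 + 1.664*sin(h) - 12.9036)*cos(h)/(34.1056*sin(h)^6 - 4.672*sin(h)^5 + 71.992*sin(h)^4 - 12.1616*sin(h)^3 + 38.3185*sin(h)^2 - 7.626*sin(h) + 0.3844)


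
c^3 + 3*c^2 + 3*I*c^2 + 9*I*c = c*(c + 3)*(c + 3*I)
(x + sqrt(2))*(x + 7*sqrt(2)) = x^2 + 8*sqrt(2)*x + 14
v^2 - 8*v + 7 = (v - 7)*(v - 1)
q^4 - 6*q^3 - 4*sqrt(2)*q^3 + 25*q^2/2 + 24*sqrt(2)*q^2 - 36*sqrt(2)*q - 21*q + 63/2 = (q - 3)^2*(q - 7*sqrt(2)/2)*(q - sqrt(2)/2)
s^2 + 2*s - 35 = (s - 5)*(s + 7)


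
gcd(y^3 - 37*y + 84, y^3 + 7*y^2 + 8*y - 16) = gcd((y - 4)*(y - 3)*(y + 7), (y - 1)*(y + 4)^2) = 1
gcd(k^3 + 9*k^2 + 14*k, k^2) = k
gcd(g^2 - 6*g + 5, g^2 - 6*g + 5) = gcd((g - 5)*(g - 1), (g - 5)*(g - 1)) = g^2 - 6*g + 5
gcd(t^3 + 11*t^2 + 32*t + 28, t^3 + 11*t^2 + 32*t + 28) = t^3 + 11*t^2 + 32*t + 28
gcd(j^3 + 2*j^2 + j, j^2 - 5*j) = j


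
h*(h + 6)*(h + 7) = h^3 + 13*h^2 + 42*h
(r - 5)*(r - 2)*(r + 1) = r^3 - 6*r^2 + 3*r + 10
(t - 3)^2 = t^2 - 6*t + 9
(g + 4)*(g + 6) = g^2 + 10*g + 24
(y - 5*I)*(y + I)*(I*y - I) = I*y^3 + 4*y^2 - I*y^2 - 4*y + 5*I*y - 5*I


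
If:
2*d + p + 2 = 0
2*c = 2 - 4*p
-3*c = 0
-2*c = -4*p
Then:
No Solution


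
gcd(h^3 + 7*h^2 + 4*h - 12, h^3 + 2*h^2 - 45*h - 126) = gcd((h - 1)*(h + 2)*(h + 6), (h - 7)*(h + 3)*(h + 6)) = h + 6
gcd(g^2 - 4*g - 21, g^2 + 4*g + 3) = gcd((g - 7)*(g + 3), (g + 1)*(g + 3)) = g + 3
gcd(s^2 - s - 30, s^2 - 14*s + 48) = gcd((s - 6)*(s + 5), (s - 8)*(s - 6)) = s - 6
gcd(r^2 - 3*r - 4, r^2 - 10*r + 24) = r - 4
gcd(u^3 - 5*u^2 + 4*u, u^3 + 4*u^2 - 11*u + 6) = u - 1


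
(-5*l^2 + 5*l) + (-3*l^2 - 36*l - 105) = -8*l^2 - 31*l - 105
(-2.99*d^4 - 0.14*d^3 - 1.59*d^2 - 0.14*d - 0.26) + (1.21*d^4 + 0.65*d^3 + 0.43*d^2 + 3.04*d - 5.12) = -1.78*d^4 + 0.51*d^3 - 1.16*d^2 + 2.9*d - 5.38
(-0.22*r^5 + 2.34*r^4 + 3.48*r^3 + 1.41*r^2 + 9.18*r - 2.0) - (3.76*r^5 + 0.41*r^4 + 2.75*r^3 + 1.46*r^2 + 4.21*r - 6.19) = -3.98*r^5 + 1.93*r^4 + 0.73*r^3 - 0.05*r^2 + 4.97*r + 4.19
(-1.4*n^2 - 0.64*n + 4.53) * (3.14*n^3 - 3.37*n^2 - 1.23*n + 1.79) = -4.396*n^5 + 2.7084*n^4 + 18.103*n^3 - 16.9849*n^2 - 6.7175*n + 8.1087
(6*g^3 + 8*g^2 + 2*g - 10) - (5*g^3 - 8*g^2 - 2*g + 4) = g^3 + 16*g^2 + 4*g - 14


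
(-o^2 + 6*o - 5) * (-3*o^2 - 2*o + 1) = 3*o^4 - 16*o^3 + 2*o^2 + 16*o - 5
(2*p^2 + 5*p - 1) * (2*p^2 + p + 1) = 4*p^4 + 12*p^3 + 5*p^2 + 4*p - 1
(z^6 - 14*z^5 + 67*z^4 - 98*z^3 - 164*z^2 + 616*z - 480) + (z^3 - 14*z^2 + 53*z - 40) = z^6 - 14*z^5 + 67*z^4 - 97*z^3 - 178*z^2 + 669*z - 520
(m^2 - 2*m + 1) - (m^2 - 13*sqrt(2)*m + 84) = -2*m + 13*sqrt(2)*m - 83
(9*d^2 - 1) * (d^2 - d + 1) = 9*d^4 - 9*d^3 + 8*d^2 + d - 1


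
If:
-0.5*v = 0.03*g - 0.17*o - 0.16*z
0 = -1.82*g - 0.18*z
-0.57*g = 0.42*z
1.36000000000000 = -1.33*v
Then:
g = 0.00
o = -3.01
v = -1.02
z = 0.00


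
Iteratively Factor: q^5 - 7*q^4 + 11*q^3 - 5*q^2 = (q - 1)*(q^4 - 6*q^3 + 5*q^2) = (q - 5)*(q - 1)*(q^3 - q^2) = (q - 5)*(q - 1)^2*(q^2) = q*(q - 5)*(q - 1)^2*(q)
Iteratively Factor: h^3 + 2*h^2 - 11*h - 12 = (h + 1)*(h^2 + h - 12) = (h - 3)*(h + 1)*(h + 4)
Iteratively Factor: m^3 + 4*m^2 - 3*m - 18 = (m + 3)*(m^2 + m - 6) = (m - 2)*(m + 3)*(m + 3)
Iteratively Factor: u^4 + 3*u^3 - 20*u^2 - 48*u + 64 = (u - 4)*(u^3 + 7*u^2 + 8*u - 16) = (u - 4)*(u - 1)*(u^2 + 8*u + 16) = (u - 4)*(u - 1)*(u + 4)*(u + 4)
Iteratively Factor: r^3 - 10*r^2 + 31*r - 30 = (r - 5)*(r^2 - 5*r + 6) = (r - 5)*(r - 3)*(r - 2)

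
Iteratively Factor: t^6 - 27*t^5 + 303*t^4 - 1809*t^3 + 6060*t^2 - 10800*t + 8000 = (t - 4)*(t^5 - 23*t^4 + 211*t^3 - 965*t^2 + 2200*t - 2000) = (t - 4)^2*(t^4 - 19*t^3 + 135*t^2 - 425*t + 500) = (t - 4)^3*(t^3 - 15*t^2 + 75*t - 125) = (t - 5)*(t - 4)^3*(t^2 - 10*t + 25) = (t - 5)^2*(t - 4)^3*(t - 5)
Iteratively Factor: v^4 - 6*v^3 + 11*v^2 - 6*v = (v)*(v^3 - 6*v^2 + 11*v - 6) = v*(v - 2)*(v^2 - 4*v + 3) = v*(v - 2)*(v - 1)*(v - 3)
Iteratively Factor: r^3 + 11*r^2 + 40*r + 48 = (r + 4)*(r^2 + 7*r + 12) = (r + 4)^2*(r + 3)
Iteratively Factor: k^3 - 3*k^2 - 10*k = (k + 2)*(k^2 - 5*k) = (k - 5)*(k + 2)*(k)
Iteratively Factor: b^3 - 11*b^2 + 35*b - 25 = (b - 1)*(b^2 - 10*b + 25) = (b - 5)*(b - 1)*(b - 5)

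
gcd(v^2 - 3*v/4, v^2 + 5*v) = v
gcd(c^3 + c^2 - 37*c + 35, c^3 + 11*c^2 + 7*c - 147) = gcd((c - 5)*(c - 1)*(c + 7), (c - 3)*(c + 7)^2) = c + 7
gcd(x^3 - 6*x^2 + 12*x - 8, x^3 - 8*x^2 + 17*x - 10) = x - 2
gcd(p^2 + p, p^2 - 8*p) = p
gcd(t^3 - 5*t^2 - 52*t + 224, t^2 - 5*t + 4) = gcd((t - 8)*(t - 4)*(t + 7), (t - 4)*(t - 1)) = t - 4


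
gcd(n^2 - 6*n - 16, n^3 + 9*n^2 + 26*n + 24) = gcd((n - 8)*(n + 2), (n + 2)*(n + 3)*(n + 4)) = n + 2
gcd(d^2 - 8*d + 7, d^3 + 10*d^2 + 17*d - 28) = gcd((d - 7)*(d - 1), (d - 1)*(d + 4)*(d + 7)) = d - 1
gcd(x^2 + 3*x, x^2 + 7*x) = x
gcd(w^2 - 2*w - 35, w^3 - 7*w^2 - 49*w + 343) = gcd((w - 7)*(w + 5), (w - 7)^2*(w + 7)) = w - 7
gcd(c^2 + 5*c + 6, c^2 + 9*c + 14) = c + 2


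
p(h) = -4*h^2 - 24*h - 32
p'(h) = -8*h - 24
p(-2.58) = 3.29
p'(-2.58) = -3.36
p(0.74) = -51.95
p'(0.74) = -29.92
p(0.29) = -39.30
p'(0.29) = -26.32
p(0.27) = -38.77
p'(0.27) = -26.16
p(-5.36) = -18.28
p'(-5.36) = 18.88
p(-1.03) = -11.52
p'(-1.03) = -15.76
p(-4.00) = 0.00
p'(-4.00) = 8.00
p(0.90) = -56.84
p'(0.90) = -31.20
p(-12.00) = -320.00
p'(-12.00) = 72.00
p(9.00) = -572.00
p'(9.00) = -96.00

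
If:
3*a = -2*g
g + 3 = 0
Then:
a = 2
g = -3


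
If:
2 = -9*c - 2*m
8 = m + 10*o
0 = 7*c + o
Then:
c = -18/149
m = -68/149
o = 126/149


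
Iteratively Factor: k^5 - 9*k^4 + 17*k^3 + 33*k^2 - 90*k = (k)*(k^4 - 9*k^3 + 17*k^2 + 33*k - 90) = k*(k + 2)*(k^3 - 11*k^2 + 39*k - 45) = k*(k - 3)*(k + 2)*(k^2 - 8*k + 15) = k*(k - 3)^2*(k + 2)*(k - 5)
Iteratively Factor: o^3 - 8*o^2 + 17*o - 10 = (o - 2)*(o^2 - 6*o + 5) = (o - 5)*(o - 2)*(o - 1)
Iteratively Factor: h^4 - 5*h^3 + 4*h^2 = (h - 4)*(h^3 - h^2) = h*(h - 4)*(h^2 - h) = h^2*(h - 4)*(h - 1)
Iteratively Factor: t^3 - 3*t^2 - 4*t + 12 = (t + 2)*(t^2 - 5*t + 6) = (t - 3)*(t + 2)*(t - 2)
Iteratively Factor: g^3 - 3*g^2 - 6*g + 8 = (g - 1)*(g^2 - 2*g - 8) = (g - 4)*(g - 1)*(g + 2)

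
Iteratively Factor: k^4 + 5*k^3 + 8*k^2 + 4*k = (k + 2)*(k^3 + 3*k^2 + 2*k) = (k + 2)^2*(k^2 + k) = (k + 1)*(k + 2)^2*(k)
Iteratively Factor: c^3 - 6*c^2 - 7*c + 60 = (c + 3)*(c^2 - 9*c + 20) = (c - 5)*(c + 3)*(c - 4)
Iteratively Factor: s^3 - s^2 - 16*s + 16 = (s - 4)*(s^2 + 3*s - 4) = (s - 4)*(s - 1)*(s + 4)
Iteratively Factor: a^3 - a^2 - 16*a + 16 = (a + 4)*(a^2 - 5*a + 4) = (a - 1)*(a + 4)*(a - 4)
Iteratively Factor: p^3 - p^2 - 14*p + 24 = (p - 2)*(p^2 + p - 12) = (p - 2)*(p + 4)*(p - 3)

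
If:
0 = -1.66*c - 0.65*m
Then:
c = -0.391566265060241*m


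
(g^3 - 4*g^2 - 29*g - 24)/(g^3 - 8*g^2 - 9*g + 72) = (g + 1)/(g - 3)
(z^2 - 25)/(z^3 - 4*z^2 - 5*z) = (z + 5)/(z*(z + 1))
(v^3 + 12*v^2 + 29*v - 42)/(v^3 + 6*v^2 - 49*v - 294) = (v - 1)/(v - 7)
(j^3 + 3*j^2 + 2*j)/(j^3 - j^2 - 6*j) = (j + 1)/(j - 3)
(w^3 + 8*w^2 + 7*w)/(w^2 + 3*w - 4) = w*(w^2 + 8*w + 7)/(w^2 + 3*w - 4)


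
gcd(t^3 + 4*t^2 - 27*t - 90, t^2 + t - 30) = t^2 + t - 30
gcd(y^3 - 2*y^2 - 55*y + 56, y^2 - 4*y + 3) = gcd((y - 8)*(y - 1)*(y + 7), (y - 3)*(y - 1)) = y - 1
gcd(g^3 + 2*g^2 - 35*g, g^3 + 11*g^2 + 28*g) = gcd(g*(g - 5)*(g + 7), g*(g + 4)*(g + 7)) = g^2 + 7*g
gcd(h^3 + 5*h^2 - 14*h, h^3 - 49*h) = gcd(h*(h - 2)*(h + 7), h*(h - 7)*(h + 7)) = h^2 + 7*h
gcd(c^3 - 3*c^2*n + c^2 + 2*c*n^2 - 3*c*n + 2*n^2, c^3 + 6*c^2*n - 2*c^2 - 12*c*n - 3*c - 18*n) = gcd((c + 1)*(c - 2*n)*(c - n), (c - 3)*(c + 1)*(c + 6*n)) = c + 1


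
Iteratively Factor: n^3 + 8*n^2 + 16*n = (n + 4)*(n^2 + 4*n) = n*(n + 4)*(n + 4)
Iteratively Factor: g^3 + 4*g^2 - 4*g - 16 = (g + 4)*(g^2 - 4) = (g + 2)*(g + 4)*(g - 2)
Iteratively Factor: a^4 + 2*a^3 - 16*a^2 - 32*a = (a)*(a^3 + 2*a^2 - 16*a - 32) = a*(a + 4)*(a^2 - 2*a - 8) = a*(a + 2)*(a + 4)*(a - 4)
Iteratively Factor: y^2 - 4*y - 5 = (y + 1)*(y - 5)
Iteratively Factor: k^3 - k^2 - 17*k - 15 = (k + 3)*(k^2 - 4*k - 5) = (k - 5)*(k + 3)*(k + 1)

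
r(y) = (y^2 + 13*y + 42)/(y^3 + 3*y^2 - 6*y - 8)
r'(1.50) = -15.48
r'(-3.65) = -2.37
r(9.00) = 0.26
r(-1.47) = 6.07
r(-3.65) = 1.50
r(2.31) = 11.95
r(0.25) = -4.87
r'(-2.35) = 1.50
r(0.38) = -4.81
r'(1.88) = -277.39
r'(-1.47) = 14.71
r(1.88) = -34.43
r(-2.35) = 1.75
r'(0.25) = 0.81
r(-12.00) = -0.02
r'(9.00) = -0.05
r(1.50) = -9.27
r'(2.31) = -41.33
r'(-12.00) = 0.00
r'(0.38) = 0.21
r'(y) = (2*y + 13)/(y^3 + 3*y^2 - 6*y - 8) + (-3*y^2 - 6*y + 6)*(y^2 + 13*y + 42)/(y^3 + 3*y^2 - 6*y - 8)^2 = (-y^4 - 26*y^3 - 171*y^2 - 268*y + 148)/(y^6 + 6*y^5 - 3*y^4 - 52*y^3 - 12*y^2 + 96*y + 64)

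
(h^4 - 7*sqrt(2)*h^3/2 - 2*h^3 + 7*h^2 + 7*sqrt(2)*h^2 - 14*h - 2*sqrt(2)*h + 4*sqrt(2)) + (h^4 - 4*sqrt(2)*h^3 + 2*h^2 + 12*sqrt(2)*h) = 2*h^4 - 15*sqrt(2)*h^3/2 - 2*h^3 + 9*h^2 + 7*sqrt(2)*h^2 - 14*h + 10*sqrt(2)*h + 4*sqrt(2)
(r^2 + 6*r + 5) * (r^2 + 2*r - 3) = r^4 + 8*r^3 + 14*r^2 - 8*r - 15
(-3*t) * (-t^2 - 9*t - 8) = 3*t^3 + 27*t^2 + 24*t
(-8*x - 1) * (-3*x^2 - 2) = 24*x^3 + 3*x^2 + 16*x + 2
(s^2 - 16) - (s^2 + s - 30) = 14 - s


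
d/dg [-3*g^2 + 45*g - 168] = 45 - 6*g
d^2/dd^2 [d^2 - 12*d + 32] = 2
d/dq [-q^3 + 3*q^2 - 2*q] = -3*q^2 + 6*q - 2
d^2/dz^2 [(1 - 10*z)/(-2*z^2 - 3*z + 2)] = 2*((4*z + 3)^2*(10*z - 1) - 4*(15*z + 7)*(2*z^2 + 3*z - 2))/(2*z^2 + 3*z - 2)^3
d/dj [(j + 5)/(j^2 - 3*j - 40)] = -1/(j^2 - 16*j + 64)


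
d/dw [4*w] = 4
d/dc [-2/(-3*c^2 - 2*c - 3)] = 4*(-3*c - 1)/(3*c^2 + 2*c + 3)^2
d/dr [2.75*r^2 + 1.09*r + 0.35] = 5.5*r + 1.09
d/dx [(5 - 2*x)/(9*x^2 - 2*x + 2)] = 6*(3*x^2 - 15*x + 1)/(81*x^4 - 36*x^3 + 40*x^2 - 8*x + 4)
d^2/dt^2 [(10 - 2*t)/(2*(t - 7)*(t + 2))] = 2*(-t^3 + 15*t^2 - 117*t + 265)/(t^6 - 15*t^5 + 33*t^4 + 295*t^3 - 462*t^2 - 2940*t - 2744)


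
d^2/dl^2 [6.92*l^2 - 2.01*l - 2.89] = 13.8400000000000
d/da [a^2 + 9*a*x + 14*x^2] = 2*a + 9*x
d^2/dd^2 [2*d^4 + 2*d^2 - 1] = 24*d^2 + 4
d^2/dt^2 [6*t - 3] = 0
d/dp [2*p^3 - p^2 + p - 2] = 6*p^2 - 2*p + 1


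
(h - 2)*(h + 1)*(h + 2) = h^3 + h^2 - 4*h - 4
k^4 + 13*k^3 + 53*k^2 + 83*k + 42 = (k + 1)*(k + 2)*(k + 3)*(k + 7)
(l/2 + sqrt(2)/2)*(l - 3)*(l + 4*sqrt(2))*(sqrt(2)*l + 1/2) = sqrt(2)*l^4/2 - 3*sqrt(2)*l^3/2 + 21*l^3/4 - 63*l^2/4 + 21*sqrt(2)*l^2/4 - 63*sqrt(2)*l/4 + 2*l - 6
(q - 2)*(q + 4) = q^2 + 2*q - 8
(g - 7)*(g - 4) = g^2 - 11*g + 28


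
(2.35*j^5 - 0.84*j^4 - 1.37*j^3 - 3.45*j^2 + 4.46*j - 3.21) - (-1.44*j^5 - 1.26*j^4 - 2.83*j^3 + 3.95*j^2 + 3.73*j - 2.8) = 3.79*j^5 + 0.42*j^4 + 1.46*j^3 - 7.4*j^2 + 0.73*j - 0.41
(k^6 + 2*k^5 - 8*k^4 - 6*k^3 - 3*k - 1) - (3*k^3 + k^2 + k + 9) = k^6 + 2*k^5 - 8*k^4 - 9*k^3 - k^2 - 4*k - 10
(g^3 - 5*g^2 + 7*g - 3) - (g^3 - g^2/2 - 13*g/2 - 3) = -9*g^2/2 + 27*g/2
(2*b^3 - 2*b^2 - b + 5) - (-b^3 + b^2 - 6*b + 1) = 3*b^3 - 3*b^2 + 5*b + 4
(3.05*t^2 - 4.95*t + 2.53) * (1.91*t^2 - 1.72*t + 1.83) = 5.8255*t^4 - 14.7005*t^3 + 18.9278*t^2 - 13.4101*t + 4.6299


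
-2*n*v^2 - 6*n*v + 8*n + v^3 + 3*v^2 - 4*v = (-2*n + v)*(v - 1)*(v + 4)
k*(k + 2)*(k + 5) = k^3 + 7*k^2 + 10*k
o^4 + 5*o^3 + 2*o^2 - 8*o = o*(o - 1)*(o + 2)*(o + 4)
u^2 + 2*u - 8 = (u - 2)*(u + 4)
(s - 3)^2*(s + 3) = s^3 - 3*s^2 - 9*s + 27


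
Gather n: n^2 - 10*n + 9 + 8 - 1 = n^2 - 10*n + 16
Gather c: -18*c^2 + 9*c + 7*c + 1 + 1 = -18*c^2 + 16*c + 2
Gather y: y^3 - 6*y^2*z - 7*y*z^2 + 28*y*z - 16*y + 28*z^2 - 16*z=y^3 - 6*y^2*z + y*(-7*z^2 + 28*z - 16) + 28*z^2 - 16*z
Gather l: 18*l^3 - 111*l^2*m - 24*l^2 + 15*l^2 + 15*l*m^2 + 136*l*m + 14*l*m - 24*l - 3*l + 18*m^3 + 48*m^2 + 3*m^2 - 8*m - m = 18*l^3 + l^2*(-111*m - 9) + l*(15*m^2 + 150*m - 27) + 18*m^3 + 51*m^2 - 9*m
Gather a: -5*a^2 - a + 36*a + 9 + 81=-5*a^2 + 35*a + 90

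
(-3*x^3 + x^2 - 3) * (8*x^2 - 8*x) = -24*x^5 + 32*x^4 - 8*x^3 - 24*x^2 + 24*x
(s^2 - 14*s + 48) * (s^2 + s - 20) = s^4 - 13*s^3 + 14*s^2 + 328*s - 960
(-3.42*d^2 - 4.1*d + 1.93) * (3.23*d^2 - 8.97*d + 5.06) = -11.0466*d^4 + 17.4344*d^3 + 25.7057*d^2 - 38.0581*d + 9.7658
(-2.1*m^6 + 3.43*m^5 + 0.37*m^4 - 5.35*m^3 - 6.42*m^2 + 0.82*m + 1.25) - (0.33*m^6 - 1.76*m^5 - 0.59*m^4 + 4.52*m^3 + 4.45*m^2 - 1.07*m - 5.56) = -2.43*m^6 + 5.19*m^5 + 0.96*m^4 - 9.87*m^3 - 10.87*m^2 + 1.89*m + 6.81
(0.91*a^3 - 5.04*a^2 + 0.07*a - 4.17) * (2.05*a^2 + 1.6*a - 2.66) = 1.8655*a^5 - 8.876*a^4 - 10.3411*a^3 + 4.9699*a^2 - 6.8582*a + 11.0922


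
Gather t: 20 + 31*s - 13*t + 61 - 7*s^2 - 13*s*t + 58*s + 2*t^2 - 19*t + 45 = -7*s^2 + 89*s + 2*t^2 + t*(-13*s - 32) + 126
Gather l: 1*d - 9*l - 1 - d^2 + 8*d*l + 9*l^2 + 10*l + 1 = -d^2 + d + 9*l^2 + l*(8*d + 1)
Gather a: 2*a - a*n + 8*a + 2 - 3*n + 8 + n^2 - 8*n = a*(10 - n) + n^2 - 11*n + 10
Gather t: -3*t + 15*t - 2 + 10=12*t + 8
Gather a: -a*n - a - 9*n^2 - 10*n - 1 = a*(-n - 1) - 9*n^2 - 10*n - 1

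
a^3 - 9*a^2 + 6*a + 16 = (a - 8)*(a - 2)*(a + 1)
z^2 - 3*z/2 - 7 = (z - 7/2)*(z + 2)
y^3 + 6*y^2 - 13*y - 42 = (y - 3)*(y + 2)*(y + 7)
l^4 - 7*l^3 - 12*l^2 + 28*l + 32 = (l - 8)*(l - 2)*(l + 1)*(l + 2)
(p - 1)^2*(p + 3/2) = p^3 - p^2/2 - 2*p + 3/2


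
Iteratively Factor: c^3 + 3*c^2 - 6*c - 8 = (c + 4)*(c^2 - c - 2) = (c + 1)*(c + 4)*(c - 2)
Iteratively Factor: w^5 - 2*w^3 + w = (w + 1)*(w^4 - w^3 - w^2 + w) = (w - 1)*(w + 1)*(w^3 - w) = (w - 1)*(w + 1)^2*(w^2 - w) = (w - 1)^2*(w + 1)^2*(w)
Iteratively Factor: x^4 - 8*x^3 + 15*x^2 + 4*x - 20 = (x - 5)*(x^3 - 3*x^2 + 4) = (x - 5)*(x - 2)*(x^2 - x - 2) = (x - 5)*(x - 2)*(x + 1)*(x - 2)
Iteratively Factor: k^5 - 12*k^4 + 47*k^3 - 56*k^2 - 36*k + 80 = (k - 5)*(k^4 - 7*k^3 + 12*k^2 + 4*k - 16) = (k - 5)*(k - 2)*(k^3 - 5*k^2 + 2*k + 8) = (k - 5)*(k - 4)*(k - 2)*(k^2 - k - 2) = (k - 5)*(k - 4)*(k - 2)^2*(k + 1)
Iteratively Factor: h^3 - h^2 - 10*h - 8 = (h + 2)*(h^2 - 3*h - 4) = (h + 1)*(h + 2)*(h - 4)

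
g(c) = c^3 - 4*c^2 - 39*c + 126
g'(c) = 3*c^2 - 8*c - 39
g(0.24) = 116.42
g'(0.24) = -40.75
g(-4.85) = 106.98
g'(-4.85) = 70.37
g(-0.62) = 148.40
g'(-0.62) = -32.89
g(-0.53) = 145.40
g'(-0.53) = -33.92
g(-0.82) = 154.74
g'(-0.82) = -30.42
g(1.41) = 65.86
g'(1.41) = -44.32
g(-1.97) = 179.66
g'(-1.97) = -11.60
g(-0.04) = 127.55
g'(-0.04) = -38.68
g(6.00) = -36.00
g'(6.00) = 21.00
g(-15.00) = -3564.00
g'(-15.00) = 756.00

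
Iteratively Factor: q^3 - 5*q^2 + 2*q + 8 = (q - 2)*(q^2 - 3*q - 4) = (q - 2)*(q + 1)*(q - 4)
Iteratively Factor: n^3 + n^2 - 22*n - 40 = (n - 5)*(n^2 + 6*n + 8) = (n - 5)*(n + 2)*(n + 4)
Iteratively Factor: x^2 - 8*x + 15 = (x - 3)*(x - 5)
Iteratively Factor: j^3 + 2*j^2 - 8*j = (j)*(j^2 + 2*j - 8) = j*(j - 2)*(j + 4)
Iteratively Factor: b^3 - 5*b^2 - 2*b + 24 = (b + 2)*(b^2 - 7*b + 12) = (b - 3)*(b + 2)*(b - 4)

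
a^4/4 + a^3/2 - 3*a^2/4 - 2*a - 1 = (a/2 + 1/2)*(a/2 + 1)*(a - 2)*(a + 1)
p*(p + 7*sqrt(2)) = p^2 + 7*sqrt(2)*p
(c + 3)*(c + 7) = c^2 + 10*c + 21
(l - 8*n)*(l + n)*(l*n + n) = l^3*n - 7*l^2*n^2 + l^2*n - 8*l*n^3 - 7*l*n^2 - 8*n^3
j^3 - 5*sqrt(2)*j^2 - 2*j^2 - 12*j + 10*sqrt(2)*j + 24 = (j - 2)*(j - 6*sqrt(2))*(j + sqrt(2))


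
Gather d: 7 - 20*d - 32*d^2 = -32*d^2 - 20*d + 7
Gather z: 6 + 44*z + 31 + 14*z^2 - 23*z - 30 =14*z^2 + 21*z + 7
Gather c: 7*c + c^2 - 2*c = c^2 + 5*c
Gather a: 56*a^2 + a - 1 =56*a^2 + a - 1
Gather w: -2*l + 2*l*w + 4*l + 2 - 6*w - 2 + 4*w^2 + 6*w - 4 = 2*l*w + 2*l + 4*w^2 - 4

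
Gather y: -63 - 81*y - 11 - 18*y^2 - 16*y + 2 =-18*y^2 - 97*y - 72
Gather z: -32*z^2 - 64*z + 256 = -32*z^2 - 64*z + 256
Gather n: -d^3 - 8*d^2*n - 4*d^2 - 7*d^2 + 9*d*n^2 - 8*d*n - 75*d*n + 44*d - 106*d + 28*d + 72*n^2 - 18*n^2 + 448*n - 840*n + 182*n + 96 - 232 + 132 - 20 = -d^3 - 11*d^2 - 34*d + n^2*(9*d + 54) + n*(-8*d^2 - 83*d - 210) - 24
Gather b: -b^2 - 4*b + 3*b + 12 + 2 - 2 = -b^2 - b + 12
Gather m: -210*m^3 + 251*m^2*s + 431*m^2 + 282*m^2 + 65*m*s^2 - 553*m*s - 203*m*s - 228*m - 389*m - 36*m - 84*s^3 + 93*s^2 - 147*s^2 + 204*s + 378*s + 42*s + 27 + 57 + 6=-210*m^3 + m^2*(251*s + 713) + m*(65*s^2 - 756*s - 653) - 84*s^3 - 54*s^2 + 624*s + 90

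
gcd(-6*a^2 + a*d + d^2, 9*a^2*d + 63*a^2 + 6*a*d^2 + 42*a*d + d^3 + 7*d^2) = 3*a + d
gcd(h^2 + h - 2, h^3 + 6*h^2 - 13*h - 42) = h + 2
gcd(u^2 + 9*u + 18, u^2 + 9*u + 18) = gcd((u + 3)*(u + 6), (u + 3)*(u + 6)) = u^2 + 9*u + 18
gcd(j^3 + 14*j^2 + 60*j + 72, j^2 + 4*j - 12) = j + 6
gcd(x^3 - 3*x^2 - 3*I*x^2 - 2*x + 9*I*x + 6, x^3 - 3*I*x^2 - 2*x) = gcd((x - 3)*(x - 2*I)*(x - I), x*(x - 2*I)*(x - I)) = x^2 - 3*I*x - 2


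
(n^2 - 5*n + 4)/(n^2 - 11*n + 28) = (n - 1)/(n - 7)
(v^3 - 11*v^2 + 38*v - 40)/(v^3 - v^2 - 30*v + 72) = (v^2 - 7*v + 10)/(v^2 + 3*v - 18)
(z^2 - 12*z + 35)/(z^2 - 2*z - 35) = (z - 5)/(z + 5)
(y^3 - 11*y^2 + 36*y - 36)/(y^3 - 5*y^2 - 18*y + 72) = (y - 2)/(y + 4)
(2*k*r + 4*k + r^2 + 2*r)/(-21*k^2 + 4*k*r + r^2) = (2*k*r + 4*k + r^2 + 2*r)/(-21*k^2 + 4*k*r + r^2)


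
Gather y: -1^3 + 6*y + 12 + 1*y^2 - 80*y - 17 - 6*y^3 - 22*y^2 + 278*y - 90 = -6*y^3 - 21*y^2 + 204*y - 96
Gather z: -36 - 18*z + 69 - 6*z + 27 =60 - 24*z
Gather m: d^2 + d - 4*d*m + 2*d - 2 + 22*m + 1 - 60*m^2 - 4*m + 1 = d^2 + 3*d - 60*m^2 + m*(18 - 4*d)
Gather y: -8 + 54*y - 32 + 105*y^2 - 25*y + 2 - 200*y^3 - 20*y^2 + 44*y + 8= -200*y^3 + 85*y^2 + 73*y - 30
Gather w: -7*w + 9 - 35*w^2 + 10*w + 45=-35*w^2 + 3*w + 54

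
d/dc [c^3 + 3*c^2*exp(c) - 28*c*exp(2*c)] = 3*c^2*exp(c) + 3*c^2 - 56*c*exp(2*c) + 6*c*exp(c) - 28*exp(2*c)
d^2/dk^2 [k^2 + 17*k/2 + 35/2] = 2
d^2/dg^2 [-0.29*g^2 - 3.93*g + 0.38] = -0.580000000000000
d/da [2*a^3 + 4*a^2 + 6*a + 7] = 6*a^2 + 8*a + 6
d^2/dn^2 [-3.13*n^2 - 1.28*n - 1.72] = -6.26000000000000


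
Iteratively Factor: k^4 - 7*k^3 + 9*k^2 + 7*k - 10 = (k + 1)*(k^3 - 8*k^2 + 17*k - 10) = (k - 2)*(k + 1)*(k^2 - 6*k + 5) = (k - 2)*(k - 1)*(k + 1)*(k - 5)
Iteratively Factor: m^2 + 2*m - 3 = (m + 3)*(m - 1)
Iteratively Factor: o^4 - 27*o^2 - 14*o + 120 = (o + 4)*(o^3 - 4*o^2 - 11*o + 30) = (o + 3)*(o + 4)*(o^2 - 7*o + 10) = (o - 5)*(o + 3)*(o + 4)*(o - 2)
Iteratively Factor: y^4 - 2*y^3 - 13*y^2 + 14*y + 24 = (y + 1)*(y^3 - 3*y^2 - 10*y + 24) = (y - 2)*(y + 1)*(y^2 - y - 12) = (y - 4)*(y - 2)*(y + 1)*(y + 3)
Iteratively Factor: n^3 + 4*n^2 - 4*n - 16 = (n - 2)*(n^2 + 6*n + 8) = (n - 2)*(n + 4)*(n + 2)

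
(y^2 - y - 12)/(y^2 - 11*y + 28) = (y + 3)/(y - 7)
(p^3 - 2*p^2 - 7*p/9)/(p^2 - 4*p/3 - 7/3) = p*(3*p + 1)/(3*(p + 1))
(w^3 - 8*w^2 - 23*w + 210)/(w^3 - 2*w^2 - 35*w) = (w - 6)/w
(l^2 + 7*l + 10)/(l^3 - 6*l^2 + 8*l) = (l^2 + 7*l + 10)/(l*(l^2 - 6*l + 8))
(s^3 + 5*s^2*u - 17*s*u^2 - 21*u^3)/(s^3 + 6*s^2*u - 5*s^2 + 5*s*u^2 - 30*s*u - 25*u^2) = (s^2 + 4*s*u - 21*u^2)/(s^2 + 5*s*u - 5*s - 25*u)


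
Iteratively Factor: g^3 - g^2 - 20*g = (g - 5)*(g^2 + 4*g) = g*(g - 5)*(g + 4)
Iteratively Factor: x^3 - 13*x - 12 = (x - 4)*(x^2 + 4*x + 3) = (x - 4)*(x + 1)*(x + 3)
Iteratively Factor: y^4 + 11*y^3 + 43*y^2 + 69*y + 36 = (y + 4)*(y^3 + 7*y^2 + 15*y + 9) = (y + 1)*(y + 4)*(y^2 + 6*y + 9) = (y + 1)*(y + 3)*(y + 4)*(y + 3)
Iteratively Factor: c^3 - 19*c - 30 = (c + 2)*(c^2 - 2*c - 15) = (c + 2)*(c + 3)*(c - 5)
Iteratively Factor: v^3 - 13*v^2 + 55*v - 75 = (v - 3)*(v^2 - 10*v + 25) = (v - 5)*(v - 3)*(v - 5)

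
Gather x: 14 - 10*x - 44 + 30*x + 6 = 20*x - 24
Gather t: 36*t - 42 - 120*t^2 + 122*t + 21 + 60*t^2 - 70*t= -60*t^2 + 88*t - 21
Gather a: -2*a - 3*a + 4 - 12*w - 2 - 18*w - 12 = -5*a - 30*w - 10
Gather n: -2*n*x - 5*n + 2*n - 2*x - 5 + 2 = n*(-2*x - 3) - 2*x - 3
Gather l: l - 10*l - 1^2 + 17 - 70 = -9*l - 54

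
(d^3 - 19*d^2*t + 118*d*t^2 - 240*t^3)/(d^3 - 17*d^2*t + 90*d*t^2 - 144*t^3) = (-d + 5*t)/(-d + 3*t)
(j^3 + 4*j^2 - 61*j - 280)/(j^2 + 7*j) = j - 3 - 40/j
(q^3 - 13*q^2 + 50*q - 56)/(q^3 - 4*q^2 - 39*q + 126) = (q^2 - 6*q + 8)/(q^2 + 3*q - 18)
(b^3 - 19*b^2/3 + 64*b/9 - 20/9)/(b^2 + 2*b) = (9*b^3 - 57*b^2 + 64*b - 20)/(9*b*(b + 2))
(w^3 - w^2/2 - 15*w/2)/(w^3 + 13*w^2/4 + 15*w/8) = 4*(w - 3)/(4*w + 3)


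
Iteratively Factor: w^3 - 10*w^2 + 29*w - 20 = (w - 4)*(w^2 - 6*w + 5) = (w - 5)*(w - 4)*(w - 1)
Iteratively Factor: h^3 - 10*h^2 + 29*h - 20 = (h - 1)*(h^2 - 9*h + 20) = (h - 5)*(h - 1)*(h - 4)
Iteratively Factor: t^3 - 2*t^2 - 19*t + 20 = (t - 5)*(t^2 + 3*t - 4) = (t - 5)*(t + 4)*(t - 1)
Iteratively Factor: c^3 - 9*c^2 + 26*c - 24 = (c - 4)*(c^2 - 5*c + 6) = (c - 4)*(c - 2)*(c - 3)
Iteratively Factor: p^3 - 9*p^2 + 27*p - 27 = (p - 3)*(p^2 - 6*p + 9) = (p - 3)^2*(p - 3)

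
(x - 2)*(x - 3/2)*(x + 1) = x^3 - 5*x^2/2 - x/2 + 3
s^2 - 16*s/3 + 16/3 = (s - 4)*(s - 4/3)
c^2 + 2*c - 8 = (c - 2)*(c + 4)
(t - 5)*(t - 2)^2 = t^3 - 9*t^2 + 24*t - 20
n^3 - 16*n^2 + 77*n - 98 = (n - 7)^2*(n - 2)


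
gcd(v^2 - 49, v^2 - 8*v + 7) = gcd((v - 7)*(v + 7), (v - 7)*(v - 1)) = v - 7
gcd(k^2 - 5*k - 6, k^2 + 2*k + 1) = k + 1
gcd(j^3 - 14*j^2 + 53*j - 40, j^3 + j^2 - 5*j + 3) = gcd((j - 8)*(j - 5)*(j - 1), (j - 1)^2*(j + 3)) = j - 1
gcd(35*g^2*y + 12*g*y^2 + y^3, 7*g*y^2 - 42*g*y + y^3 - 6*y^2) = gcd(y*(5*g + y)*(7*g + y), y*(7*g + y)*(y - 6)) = 7*g*y + y^2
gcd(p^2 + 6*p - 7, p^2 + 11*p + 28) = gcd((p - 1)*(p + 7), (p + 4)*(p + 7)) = p + 7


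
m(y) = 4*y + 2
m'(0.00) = 4.00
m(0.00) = 2.00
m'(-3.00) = 4.00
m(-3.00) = -10.00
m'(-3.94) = 4.00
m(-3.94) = -13.76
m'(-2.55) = 4.00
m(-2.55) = -8.20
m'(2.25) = 4.00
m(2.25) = 11.00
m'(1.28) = 4.00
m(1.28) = 7.12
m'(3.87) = 4.00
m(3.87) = 17.48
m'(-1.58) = 4.00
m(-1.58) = -4.32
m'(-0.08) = 4.00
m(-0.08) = 1.68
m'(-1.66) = 4.00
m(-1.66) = -4.64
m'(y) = 4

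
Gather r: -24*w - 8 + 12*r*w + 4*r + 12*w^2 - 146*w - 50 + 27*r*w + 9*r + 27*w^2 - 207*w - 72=r*(39*w + 13) + 39*w^2 - 377*w - 130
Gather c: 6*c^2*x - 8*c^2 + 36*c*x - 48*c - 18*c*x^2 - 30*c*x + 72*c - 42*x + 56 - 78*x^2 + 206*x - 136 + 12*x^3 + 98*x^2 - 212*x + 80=c^2*(6*x - 8) + c*(-18*x^2 + 6*x + 24) + 12*x^3 + 20*x^2 - 48*x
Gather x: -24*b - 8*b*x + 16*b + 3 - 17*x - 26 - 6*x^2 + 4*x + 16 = -8*b - 6*x^2 + x*(-8*b - 13) - 7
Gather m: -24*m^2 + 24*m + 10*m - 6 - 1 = -24*m^2 + 34*m - 7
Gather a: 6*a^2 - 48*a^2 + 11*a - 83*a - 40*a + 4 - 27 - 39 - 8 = -42*a^2 - 112*a - 70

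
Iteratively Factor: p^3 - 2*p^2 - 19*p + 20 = (p - 1)*(p^2 - p - 20) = (p - 1)*(p + 4)*(p - 5)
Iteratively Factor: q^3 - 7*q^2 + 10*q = (q - 5)*(q^2 - 2*q) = q*(q - 5)*(q - 2)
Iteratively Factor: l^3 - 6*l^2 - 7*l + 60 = (l - 4)*(l^2 - 2*l - 15) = (l - 4)*(l + 3)*(l - 5)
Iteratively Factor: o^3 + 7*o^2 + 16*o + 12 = (o + 2)*(o^2 + 5*o + 6) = (o + 2)*(o + 3)*(o + 2)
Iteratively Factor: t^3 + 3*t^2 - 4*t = (t)*(t^2 + 3*t - 4) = t*(t + 4)*(t - 1)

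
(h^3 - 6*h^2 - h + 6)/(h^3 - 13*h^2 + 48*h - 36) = (h + 1)/(h - 6)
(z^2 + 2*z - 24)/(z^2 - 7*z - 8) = (-z^2 - 2*z + 24)/(-z^2 + 7*z + 8)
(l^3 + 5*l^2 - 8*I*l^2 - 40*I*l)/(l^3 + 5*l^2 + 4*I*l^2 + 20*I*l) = (l - 8*I)/(l + 4*I)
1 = 1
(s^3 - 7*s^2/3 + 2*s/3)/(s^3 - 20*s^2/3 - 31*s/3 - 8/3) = s*(-3*s^2 + 7*s - 2)/(-3*s^3 + 20*s^2 + 31*s + 8)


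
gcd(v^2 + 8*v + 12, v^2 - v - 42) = v + 6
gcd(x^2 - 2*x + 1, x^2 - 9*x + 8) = x - 1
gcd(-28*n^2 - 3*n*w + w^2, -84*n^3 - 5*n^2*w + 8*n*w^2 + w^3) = 4*n + w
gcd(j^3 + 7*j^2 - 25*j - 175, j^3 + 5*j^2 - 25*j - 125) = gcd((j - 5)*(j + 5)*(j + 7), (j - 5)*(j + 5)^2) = j^2 - 25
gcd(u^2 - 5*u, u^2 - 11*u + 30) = u - 5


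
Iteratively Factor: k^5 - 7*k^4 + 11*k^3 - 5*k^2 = (k - 1)*(k^4 - 6*k^3 + 5*k^2) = (k - 5)*(k - 1)*(k^3 - k^2) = (k - 5)*(k - 1)^2*(k^2) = k*(k - 5)*(k - 1)^2*(k)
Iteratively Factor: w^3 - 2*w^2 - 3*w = (w)*(w^2 - 2*w - 3) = w*(w + 1)*(w - 3)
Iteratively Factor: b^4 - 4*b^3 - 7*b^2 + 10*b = (b)*(b^3 - 4*b^2 - 7*b + 10) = b*(b + 2)*(b^2 - 6*b + 5) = b*(b - 5)*(b + 2)*(b - 1)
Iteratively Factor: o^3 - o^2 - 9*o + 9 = (o - 1)*(o^2 - 9) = (o - 1)*(o + 3)*(o - 3)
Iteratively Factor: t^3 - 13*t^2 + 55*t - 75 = (t - 5)*(t^2 - 8*t + 15) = (t - 5)*(t - 3)*(t - 5)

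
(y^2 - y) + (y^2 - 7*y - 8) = 2*y^2 - 8*y - 8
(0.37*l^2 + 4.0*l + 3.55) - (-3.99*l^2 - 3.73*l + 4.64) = 4.36*l^2 + 7.73*l - 1.09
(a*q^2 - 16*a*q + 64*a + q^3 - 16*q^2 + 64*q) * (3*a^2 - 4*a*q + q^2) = 3*a^3*q^2 - 48*a^3*q + 192*a^3 - a^2*q^3 + 16*a^2*q^2 - 64*a^2*q - 3*a*q^4 + 48*a*q^3 - 192*a*q^2 + q^5 - 16*q^4 + 64*q^3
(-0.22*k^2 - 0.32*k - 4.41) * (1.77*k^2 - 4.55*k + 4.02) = -0.3894*k^4 + 0.4346*k^3 - 7.2341*k^2 + 18.7791*k - 17.7282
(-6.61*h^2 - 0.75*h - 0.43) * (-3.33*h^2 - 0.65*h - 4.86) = 22.0113*h^4 + 6.794*h^3 + 34.044*h^2 + 3.9245*h + 2.0898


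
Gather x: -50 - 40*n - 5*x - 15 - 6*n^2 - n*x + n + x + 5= -6*n^2 - 39*n + x*(-n - 4) - 60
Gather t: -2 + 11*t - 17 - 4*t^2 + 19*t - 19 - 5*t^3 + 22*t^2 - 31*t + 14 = -5*t^3 + 18*t^2 - t - 24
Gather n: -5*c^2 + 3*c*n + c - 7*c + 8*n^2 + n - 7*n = -5*c^2 - 6*c + 8*n^2 + n*(3*c - 6)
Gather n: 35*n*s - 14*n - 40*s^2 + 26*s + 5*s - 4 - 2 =n*(35*s - 14) - 40*s^2 + 31*s - 6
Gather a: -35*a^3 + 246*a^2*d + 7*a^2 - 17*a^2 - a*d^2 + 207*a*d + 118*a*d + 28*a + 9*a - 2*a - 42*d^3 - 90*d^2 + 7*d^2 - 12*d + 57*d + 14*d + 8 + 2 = -35*a^3 + a^2*(246*d - 10) + a*(-d^2 + 325*d + 35) - 42*d^3 - 83*d^2 + 59*d + 10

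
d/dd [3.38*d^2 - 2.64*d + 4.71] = 6.76*d - 2.64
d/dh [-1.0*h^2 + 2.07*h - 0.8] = 2.07 - 2.0*h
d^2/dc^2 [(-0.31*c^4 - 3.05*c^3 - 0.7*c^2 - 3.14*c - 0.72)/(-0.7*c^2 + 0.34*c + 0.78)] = (0.303799999999999*c^6 - 0.442679999999998*c^5 - 0.800543999999999*c^4 + 8.761552*c^3 + 11.526408*c^2 + 20.3922*c + 0.139008)/(0.343*c^6 - 0.4998*c^5 - 0.90384*c^4 + 1.074536*c^3 + 1.007136*c^2 - 0.620568*c - 0.474552)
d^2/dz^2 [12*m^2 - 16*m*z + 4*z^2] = 8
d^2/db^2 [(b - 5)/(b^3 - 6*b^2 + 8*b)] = 2*(3*b^5 - 48*b^4 + 268*b^3 - 660*b^2 + 720*b - 320)/(b^3*(b^6 - 18*b^5 + 132*b^4 - 504*b^3 + 1056*b^2 - 1152*b + 512))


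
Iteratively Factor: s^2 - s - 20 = (s - 5)*(s + 4)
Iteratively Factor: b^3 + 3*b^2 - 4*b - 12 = (b + 3)*(b^2 - 4) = (b + 2)*(b + 3)*(b - 2)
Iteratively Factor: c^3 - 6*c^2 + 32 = (c + 2)*(c^2 - 8*c + 16) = (c - 4)*(c + 2)*(c - 4)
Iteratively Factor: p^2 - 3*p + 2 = (p - 2)*(p - 1)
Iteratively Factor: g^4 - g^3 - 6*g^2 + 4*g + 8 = (g + 1)*(g^3 - 2*g^2 - 4*g + 8) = (g - 2)*(g + 1)*(g^2 - 4) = (g - 2)*(g + 1)*(g + 2)*(g - 2)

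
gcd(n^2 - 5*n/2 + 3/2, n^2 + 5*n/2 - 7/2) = n - 1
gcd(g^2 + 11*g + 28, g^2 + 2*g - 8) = g + 4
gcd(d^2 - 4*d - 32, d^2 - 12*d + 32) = d - 8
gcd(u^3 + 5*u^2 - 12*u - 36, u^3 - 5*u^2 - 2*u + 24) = u^2 - u - 6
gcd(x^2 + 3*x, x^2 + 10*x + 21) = x + 3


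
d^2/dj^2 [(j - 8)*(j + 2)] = 2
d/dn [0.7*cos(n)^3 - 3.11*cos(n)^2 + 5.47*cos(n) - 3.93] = (-2.1*cos(n)^2 + 6.22*cos(n) - 5.47)*sin(n)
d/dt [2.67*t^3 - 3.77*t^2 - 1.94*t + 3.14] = 8.01*t^2 - 7.54*t - 1.94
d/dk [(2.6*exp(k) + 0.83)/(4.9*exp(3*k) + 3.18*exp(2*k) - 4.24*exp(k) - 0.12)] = (-25.48*exp(3*k) - 20.469*exp(2*k) - 5.2788*exp(k) + 3.2072)*exp(k)/(24.01*exp(6*k) + 31.164*exp(5*k) - 31.4396*exp(4*k) - 28.1424*exp(3*k) + 17.2144*exp(2*k) + 1.0176*exp(k) + 0.0144)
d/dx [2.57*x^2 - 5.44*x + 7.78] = 5.14*x - 5.44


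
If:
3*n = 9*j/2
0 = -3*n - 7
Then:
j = -14/9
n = -7/3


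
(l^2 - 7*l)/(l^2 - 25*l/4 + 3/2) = 4*l*(l - 7)/(4*l^2 - 25*l + 6)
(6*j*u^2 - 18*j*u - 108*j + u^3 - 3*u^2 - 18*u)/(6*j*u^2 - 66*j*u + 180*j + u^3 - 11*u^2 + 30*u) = (u + 3)/(u - 5)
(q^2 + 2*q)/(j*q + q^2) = (q + 2)/(j + q)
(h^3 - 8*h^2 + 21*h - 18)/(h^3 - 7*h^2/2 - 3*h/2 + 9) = 2*(h - 3)/(2*h + 3)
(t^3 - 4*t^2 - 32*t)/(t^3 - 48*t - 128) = t/(t + 4)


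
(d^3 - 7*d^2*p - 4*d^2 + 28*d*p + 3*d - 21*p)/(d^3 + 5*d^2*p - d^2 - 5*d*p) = (d^2 - 7*d*p - 3*d + 21*p)/(d*(d + 5*p))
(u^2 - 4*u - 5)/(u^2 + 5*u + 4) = (u - 5)/(u + 4)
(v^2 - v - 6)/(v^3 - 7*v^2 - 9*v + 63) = (v + 2)/(v^2 - 4*v - 21)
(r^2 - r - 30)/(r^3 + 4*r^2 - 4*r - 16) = (r^2 - r - 30)/(r^3 + 4*r^2 - 4*r - 16)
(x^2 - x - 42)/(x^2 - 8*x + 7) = (x + 6)/(x - 1)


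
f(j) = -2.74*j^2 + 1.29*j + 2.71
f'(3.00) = -15.15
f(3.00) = -18.08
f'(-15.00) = 83.49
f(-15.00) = -633.14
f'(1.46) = -6.71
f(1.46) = -1.25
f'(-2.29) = 13.84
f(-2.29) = -14.61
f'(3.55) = -18.16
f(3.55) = -27.24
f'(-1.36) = 8.74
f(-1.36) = -4.11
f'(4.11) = -21.23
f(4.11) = -38.27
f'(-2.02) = 12.36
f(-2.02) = -11.08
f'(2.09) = -10.16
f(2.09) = -6.56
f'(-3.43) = 20.09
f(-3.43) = -33.95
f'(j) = 1.29 - 5.48*j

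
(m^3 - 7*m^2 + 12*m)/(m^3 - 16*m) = (m - 3)/(m + 4)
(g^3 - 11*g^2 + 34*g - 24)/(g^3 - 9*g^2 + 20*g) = (g^2 - 7*g + 6)/(g*(g - 5))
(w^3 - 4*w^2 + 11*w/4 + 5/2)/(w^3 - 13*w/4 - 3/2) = (2*w - 5)/(2*w + 3)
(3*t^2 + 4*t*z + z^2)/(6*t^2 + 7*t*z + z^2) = (3*t + z)/(6*t + z)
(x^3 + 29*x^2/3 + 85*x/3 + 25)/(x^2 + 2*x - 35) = (3*x^3 + 29*x^2 + 85*x + 75)/(3*(x^2 + 2*x - 35))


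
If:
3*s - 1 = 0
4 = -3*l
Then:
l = -4/3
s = 1/3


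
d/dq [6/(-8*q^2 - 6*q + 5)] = 12*(8*q + 3)/(8*q^2 + 6*q - 5)^2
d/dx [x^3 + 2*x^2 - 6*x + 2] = 3*x^2 + 4*x - 6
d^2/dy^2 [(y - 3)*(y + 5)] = 2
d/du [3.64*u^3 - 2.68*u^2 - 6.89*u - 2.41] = 10.92*u^2 - 5.36*u - 6.89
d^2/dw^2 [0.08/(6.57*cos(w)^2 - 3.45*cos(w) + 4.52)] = (-13.812768*(1 - cos(w)^2)^2 + 5.43996*cos(w)^3 + 1.64426399999999*cos(w)^2 - 12.12744*cos(w) + 10.965744)/(6.57*cos(w)^2 - 3.45*cos(w) + 4.52)^3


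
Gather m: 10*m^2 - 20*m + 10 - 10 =10*m^2 - 20*m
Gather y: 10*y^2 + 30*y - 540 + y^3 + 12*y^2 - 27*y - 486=y^3 + 22*y^2 + 3*y - 1026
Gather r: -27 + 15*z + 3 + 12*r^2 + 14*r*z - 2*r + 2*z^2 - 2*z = 12*r^2 + r*(14*z - 2) + 2*z^2 + 13*z - 24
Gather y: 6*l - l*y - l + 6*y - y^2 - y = 5*l - y^2 + y*(5 - l)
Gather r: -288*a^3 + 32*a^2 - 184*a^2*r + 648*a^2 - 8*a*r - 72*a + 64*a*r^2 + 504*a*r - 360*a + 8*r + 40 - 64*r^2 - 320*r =-288*a^3 + 680*a^2 - 432*a + r^2*(64*a - 64) + r*(-184*a^2 + 496*a - 312) + 40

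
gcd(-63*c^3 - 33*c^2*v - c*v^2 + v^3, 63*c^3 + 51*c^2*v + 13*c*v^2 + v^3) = 9*c^2 + 6*c*v + v^2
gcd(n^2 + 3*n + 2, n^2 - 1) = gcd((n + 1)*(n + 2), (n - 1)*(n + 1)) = n + 1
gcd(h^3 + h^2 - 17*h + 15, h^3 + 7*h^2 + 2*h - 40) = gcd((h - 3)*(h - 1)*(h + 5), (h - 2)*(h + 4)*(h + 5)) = h + 5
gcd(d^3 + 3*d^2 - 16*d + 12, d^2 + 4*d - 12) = d^2 + 4*d - 12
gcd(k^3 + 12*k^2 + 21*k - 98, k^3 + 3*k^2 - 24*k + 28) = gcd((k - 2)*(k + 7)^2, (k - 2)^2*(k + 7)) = k^2 + 5*k - 14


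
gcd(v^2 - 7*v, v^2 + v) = v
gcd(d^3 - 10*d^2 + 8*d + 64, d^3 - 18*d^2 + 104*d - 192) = d^2 - 12*d + 32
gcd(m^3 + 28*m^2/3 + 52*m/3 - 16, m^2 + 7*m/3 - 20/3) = m + 4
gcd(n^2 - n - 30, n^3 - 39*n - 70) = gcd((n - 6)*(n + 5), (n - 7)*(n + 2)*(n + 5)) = n + 5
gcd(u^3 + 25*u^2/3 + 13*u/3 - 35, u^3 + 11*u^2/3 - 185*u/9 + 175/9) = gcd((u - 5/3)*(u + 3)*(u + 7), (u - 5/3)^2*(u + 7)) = u^2 + 16*u/3 - 35/3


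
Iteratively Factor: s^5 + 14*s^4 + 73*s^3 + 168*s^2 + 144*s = (s + 4)*(s^4 + 10*s^3 + 33*s^2 + 36*s) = (s + 3)*(s + 4)*(s^3 + 7*s^2 + 12*s) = (s + 3)*(s + 4)^2*(s^2 + 3*s) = s*(s + 3)*(s + 4)^2*(s + 3)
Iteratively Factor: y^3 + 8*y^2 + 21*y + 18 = (y + 3)*(y^2 + 5*y + 6) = (y + 2)*(y + 3)*(y + 3)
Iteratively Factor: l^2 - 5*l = (l)*(l - 5)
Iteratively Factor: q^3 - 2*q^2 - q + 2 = (q + 1)*(q^2 - 3*q + 2) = (q - 2)*(q + 1)*(q - 1)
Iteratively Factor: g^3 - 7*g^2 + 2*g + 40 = (g - 5)*(g^2 - 2*g - 8) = (g - 5)*(g - 4)*(g + 2)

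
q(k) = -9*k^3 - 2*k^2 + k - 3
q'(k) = -27*k^2 - 4*k + 1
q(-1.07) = 4.67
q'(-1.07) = -25.63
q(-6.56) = 2445.08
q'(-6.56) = -1134.67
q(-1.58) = 25.93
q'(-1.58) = -60.08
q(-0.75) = -1.08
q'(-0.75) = -11.19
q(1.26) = -22.92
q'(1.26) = -46.91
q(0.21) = -2.96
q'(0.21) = -1.03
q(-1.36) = 14.58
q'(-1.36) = -43.50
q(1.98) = -78.72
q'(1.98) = -112.77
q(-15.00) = 29907.00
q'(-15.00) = -6014.00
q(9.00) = -6717.00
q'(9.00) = -2222.00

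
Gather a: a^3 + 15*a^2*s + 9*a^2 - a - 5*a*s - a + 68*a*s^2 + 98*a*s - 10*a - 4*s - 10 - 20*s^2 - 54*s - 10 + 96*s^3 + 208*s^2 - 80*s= a^3 + a^2*(15*s + 9) + a*(68*s^2 + 93*s - 12) + 96*s^3 + 188*s^2 - 138*s - 20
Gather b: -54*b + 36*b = -18*b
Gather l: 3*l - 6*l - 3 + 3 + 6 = 6 - 3*l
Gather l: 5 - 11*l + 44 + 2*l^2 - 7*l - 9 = 2*l^2 - 18*l + 40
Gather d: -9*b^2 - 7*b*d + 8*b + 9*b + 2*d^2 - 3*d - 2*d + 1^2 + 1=-9*b^2 + 17*b + 2*d^2 + d*(-7*b - 5) + 2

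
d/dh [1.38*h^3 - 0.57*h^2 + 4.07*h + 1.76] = 4.14*h^2 - 1.14*h + 4.07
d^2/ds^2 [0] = 0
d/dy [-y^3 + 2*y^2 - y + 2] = -3*y^2 + 4*y - 1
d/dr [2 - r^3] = -3*r^2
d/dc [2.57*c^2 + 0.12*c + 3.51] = 5.14*c + 0.12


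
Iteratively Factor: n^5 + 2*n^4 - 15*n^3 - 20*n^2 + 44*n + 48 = (n + 4)*(n^4 - 2*n^3 - 7*n^2 + 8*n + 12) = (n + 1)*(n + 4)*(n^3 - 3*n^2 - 4*n + 12) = (n - 2)*(n + 1)*(n + 4)*(n^2 - n - 6) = (n - 3)*(n - 2)*(n + 1)*(n + 4)*(n + 2)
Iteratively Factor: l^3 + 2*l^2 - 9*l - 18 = (l + 3)*(l^2 - l - 6) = (l - 3)*(l + 3)*(l + 2)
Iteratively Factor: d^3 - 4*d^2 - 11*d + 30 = (d + 3)*(d^2 - 7*d + 10) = (d - 5)*(d + 3)*(d - 2)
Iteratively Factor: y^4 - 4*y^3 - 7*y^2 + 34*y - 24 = (y - 1)*(y^3 - 3*y^2 - 10*y + 24) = (y - 2)*(y - 1)*(y^2 - y - 12) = (y - 4)*(y - 2)*(y - 1)*(y + 3)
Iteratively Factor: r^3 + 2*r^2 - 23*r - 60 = (r + 3)*(r^2 - r - 20) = (r - 5)*(r + 3)*(r + 4)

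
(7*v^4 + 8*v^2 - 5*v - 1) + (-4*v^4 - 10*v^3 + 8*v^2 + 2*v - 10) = 3*v^4 - 10*v^3 + 16*v^2 - 3*v - 11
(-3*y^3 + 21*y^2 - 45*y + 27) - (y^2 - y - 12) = -3*y^3 + 20*y^2 - 44*y + 39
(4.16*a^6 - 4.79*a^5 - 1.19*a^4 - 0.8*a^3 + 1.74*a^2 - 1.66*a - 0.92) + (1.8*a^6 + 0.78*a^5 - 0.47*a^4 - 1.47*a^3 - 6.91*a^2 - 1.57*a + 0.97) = 5.96*a^6 - 4.01*a^5 - 1.66*a^4 - 2.27*a^3 - 5.17*a^2 - 3.23*a + 0.0499999999999999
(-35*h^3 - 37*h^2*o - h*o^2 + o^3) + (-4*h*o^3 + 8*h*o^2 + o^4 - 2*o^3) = -35*h^3 - 37*h^2*o - 4*h*o^3 + 7*h*o^2 + o^4 - o^3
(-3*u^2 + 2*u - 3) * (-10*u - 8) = 30*u^3 + 4*u^2 + 14*u + 24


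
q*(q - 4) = q^2 - 4*q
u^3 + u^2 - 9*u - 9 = (u - 3)*(u + 1)*(u + 3)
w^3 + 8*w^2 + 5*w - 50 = (w - 2)*(w + 5)^2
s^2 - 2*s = s*(s - 2)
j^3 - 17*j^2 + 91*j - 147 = (j - 7)^2*(j - 3)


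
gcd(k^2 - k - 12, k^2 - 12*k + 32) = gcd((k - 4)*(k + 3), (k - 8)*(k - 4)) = k - 4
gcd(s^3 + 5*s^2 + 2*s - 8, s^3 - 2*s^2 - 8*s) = s + 2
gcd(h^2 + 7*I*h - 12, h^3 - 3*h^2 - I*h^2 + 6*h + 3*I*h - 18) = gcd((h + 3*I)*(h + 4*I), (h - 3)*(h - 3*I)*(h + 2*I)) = 1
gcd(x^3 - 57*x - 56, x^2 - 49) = x + 7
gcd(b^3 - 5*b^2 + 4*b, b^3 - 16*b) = b^2 - 4*b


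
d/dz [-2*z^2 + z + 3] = 1 - 4*z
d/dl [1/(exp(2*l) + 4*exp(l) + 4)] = 2*(-exp(l) - 2)*exp(l)/(exp(2*l) + 4*exp(l) + 4)^2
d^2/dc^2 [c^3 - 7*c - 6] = 6*c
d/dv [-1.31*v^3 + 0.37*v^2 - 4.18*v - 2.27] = -3.93*v^2 + 0.74*v - 4.18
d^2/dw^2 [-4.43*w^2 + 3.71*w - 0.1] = -8.86000000000000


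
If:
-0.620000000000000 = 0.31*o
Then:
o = -2.00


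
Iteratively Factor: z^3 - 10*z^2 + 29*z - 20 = (z - 4)*(z^2 - 6*z + 5) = (z - 5)*(z - 4)*(z - 1)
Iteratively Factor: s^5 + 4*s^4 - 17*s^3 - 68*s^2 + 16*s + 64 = (s - 4)*(s^4 + 8*s^3 + 15*s^2 - 8*s - 16) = (s - 4)*(s + 4)*(s^3 + 4*s^2 - s - 4) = (s - 4)*(s + 1)*(s + 4)*(s^2 + 3*s - 4) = (s - 4)*(s + 1)*(s + 4)^2*(s - 1)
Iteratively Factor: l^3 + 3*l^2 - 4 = (l + 2)*(l^2 + l - 2) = (l - 1)*(l + 2)*(l + 2)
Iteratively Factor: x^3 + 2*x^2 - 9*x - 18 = (x + 3)*(x^2 - x - 6) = (x + 2)*(x + 3)*(x - 3)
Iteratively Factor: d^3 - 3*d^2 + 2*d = (d)*(d^2 - 3*d + 2) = d*(d - 2)*(d - 1)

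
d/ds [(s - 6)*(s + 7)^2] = (s + 7)*(3*s - 5)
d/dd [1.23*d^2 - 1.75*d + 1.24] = 2.46*d - 1.75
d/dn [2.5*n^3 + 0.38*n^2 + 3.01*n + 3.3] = 7.5*n^2 + 0.76*n + 3.01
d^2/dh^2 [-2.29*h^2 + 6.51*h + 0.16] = -4.58000000000000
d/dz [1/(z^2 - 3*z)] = (3 - 2*z)/(z^2*(z - 3)^2)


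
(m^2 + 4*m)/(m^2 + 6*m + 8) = m/(m + 2)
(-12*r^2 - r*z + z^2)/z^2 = -12*r^2/z^2 - r/z + 1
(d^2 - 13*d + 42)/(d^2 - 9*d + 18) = (d - 7)/(d - 3)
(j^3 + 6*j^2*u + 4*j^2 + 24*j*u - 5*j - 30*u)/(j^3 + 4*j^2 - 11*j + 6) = (j^2 + 6*j*u + 5*j + 30*u)/(j^2 + 5*j - 6)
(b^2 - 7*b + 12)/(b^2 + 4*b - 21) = (b - 4)/(b + 7)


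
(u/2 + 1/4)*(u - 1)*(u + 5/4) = u^3/2 + 3*u^2/8 - 9*u/16 - 5/16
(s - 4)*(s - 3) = s^2 - 7*s + 12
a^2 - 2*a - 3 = (a - 3)*(a + 1)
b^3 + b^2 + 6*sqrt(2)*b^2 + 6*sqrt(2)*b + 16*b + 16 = (b + 1)*(b + 2*sqrt(2))*(b + 4*sqrt(2))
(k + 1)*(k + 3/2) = k^2 + 5*k/2 + 3/2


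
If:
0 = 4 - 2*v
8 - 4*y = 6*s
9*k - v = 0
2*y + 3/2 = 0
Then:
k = 2/9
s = 11/6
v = 2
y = -3/4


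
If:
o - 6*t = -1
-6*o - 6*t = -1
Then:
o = 0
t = 1/6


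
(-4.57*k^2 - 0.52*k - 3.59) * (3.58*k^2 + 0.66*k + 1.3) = -16.3606*k^4 - 4.8778*k^3 - 19.1364*k^2 - 3.0454*k - 4.667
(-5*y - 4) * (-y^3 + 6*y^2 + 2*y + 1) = 5*y^4 - 26*y^3 - 34*y^2 - 13*y - 4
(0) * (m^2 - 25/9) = 0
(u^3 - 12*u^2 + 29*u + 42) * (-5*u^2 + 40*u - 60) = -5*u^5 + 100*u^4 - 685*u^3 + 1670*u^2 - 60*u - 2520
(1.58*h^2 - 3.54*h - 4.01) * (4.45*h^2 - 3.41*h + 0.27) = 7.031*h^4 - 21.1408*h^3 - 5.3465*h^2 + 12.7183*h - 1.0827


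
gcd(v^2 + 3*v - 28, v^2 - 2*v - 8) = v - 4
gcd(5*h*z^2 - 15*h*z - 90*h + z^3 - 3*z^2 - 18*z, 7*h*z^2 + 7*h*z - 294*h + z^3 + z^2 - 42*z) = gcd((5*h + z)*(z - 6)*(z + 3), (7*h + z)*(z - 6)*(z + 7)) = z - 6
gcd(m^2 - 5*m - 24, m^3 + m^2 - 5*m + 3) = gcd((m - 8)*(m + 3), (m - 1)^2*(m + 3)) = m + 3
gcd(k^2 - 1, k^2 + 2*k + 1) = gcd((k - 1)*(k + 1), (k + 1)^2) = k + 1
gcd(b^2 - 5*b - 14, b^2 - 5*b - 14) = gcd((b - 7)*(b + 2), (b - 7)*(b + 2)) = b^2 - 5*b - 14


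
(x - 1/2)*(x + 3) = x^2 + 5*x/2 - 3/2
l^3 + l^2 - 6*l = l*(l - 2)*(l + 3)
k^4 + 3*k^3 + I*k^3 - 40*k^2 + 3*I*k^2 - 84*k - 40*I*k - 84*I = (k - 6)*(k + 2)*(k + 7)*(k + I)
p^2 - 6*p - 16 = (p - 8)*(p + 2)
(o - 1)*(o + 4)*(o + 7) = o^3 + 10*o^2 + 17*o - 28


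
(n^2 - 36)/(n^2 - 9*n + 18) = (n + 6)/(n - 3)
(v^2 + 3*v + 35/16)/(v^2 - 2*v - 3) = (v^2 + 3*v + 35/16)/(v^2 - 2*v - 3)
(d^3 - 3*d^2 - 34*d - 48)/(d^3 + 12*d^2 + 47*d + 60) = (d^2 - 6*d - 16)/(d^2 + 9*d + 20)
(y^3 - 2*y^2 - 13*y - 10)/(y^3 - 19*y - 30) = (y + 1)/(y + 3)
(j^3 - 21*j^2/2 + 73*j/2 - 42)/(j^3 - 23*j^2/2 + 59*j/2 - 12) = (2*j^2 - 15*j + 28)/(2*j^2 - 17*j + 8)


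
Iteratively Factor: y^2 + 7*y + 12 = (y + 3)*(y + 4)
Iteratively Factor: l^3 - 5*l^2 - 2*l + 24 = (l + 2)*(l^2 - 7*l + 12) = (l - 3)*(l + 2)*(l - 4)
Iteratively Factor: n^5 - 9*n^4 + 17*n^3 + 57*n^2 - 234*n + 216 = (n - 4)*(n^4 - 5*n^3 - 3*n^2 + 45*n - 54) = (n - 4)*(n - 3)*(n^3 - 2*n^2 - 9*n + 18) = (n - 4)*(n - 3)*(n - 2)*(n^2 - 9) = (n - 4)*(n - 3)^2*(n - 2)*(n + 3)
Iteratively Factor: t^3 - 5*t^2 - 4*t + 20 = (t + 2)*(t^2 - 7*t + 10) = (t - 2)*(t + 2)*(t - 5)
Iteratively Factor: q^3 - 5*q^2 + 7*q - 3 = (q - 1)*(q^2 - 4*q + 3) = (q - 3)*(q - 1)*(q - 1)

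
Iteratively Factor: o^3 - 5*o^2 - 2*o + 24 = (o - 3)*(o^2 - 2*o - 8) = (o - 4)*(o - 3)*(o + 2)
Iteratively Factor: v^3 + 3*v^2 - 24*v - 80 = (v + 4)*(v^2 - v - 20) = (v - 5)*(v + 4)*(v + 4)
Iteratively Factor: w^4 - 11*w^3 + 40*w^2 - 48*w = (w)*(w^3 - 11*w^2 + 40*w - 48) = w*(w - 3)*(w^2 - 8*w + 16) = w*(w - 4)*(w - 3)*(w - 4)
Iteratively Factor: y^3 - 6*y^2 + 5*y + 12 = (y - 3)*(y^2 - 3*y - 4) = (y - 4)*(y - 3)*(y + 1)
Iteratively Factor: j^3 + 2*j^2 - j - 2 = (j + 2)*(j^2 - 1) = (j + 1)*(j + 2)*(j - 1)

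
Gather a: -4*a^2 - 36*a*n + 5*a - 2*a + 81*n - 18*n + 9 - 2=-4*a^2 + a*(3 - 36*n) + 63*n + 7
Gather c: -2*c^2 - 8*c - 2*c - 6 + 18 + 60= -2*c^2 - 10*c + 72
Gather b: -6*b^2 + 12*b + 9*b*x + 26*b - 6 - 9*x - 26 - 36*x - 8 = -6*b^2 + b*(9*x + 38) - 45*x - 40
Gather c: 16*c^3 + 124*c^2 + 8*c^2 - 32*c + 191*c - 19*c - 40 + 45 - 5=16*c^3 + 132*c^2 + 140*c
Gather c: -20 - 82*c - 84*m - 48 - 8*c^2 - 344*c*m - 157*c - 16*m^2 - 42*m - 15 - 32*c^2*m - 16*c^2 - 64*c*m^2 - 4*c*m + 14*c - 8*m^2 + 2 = c^2*(-32*m - 24) + c*(-64*m^2 - 348*m - 225) - 24*m^2 - 126*m - 81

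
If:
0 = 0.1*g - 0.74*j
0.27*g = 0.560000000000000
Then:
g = 2.07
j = 0.28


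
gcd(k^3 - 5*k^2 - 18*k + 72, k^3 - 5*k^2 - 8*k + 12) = k - 6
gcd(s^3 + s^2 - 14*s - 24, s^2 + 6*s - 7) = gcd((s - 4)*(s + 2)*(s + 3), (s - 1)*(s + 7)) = 1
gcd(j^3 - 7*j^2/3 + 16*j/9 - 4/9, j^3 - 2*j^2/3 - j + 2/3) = j^2 - 5*j/3 + 2/3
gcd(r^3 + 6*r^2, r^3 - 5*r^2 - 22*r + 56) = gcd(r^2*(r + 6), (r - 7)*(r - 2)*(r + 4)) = 1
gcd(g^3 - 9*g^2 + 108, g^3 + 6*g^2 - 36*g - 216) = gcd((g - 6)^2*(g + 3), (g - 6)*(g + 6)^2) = g - 6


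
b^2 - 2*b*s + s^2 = (b - s)^2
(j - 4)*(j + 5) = j^2 + j - 20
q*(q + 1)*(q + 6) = q^3 + 7*q^2 + 6*q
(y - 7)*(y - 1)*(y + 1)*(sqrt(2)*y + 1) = sqrt(2)*y^4 - 7*sqrt(2)*y^3 + y^3 - 7*y^2 - sqrt(2)*y^2 - y + 7*sqrt(2)*y + 7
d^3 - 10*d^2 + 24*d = d*(d - 6)*(d - 4)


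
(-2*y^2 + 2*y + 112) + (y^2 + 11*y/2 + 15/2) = -y^2 + 15*y/2 + 239/2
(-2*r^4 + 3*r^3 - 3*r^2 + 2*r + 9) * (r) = -2*r^5 + 3*r^4 - 3*r^3 + 2*r^2 + 9*r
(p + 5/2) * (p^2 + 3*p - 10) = p^3 + 11*p^2/2 - 5*p/2 - 25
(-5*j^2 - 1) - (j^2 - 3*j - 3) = -6*j^2 + 3*j + 2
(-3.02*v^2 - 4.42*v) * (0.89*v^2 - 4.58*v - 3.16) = -2.6878*v^4 + 9.8978*v^3 + 29.7868*v^2 + 13.9672*v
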